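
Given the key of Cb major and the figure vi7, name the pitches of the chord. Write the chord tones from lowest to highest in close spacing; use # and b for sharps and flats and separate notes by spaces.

Ab Cb Eb Gb

In Cb major, scale degree 6 is Ab, and the diatonic chord built there is a minor seventh chord.
Stacking thirds from Ab gives Ab-Cb-Eb-Gb.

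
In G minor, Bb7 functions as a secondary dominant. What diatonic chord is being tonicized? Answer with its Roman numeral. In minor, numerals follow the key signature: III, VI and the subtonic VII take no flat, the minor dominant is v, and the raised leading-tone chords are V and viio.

VI

The chord is a dominant seventh chord on Bb.
A dominant resolves down a perfect fifth: Bb → Eb. In G minor, Eb is scale degree 6, i.e. VI.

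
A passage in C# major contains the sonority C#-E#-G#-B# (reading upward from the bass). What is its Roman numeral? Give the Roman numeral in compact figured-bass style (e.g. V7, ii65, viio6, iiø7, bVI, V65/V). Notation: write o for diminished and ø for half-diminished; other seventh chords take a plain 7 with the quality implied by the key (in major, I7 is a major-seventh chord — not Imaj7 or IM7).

I7

Stacked in thirds the chord is C#-E#-G#-B#: a major seventh chord on C#.
C# is scale degree 1 in C# major, and a major seventh chord on that degree is written I7.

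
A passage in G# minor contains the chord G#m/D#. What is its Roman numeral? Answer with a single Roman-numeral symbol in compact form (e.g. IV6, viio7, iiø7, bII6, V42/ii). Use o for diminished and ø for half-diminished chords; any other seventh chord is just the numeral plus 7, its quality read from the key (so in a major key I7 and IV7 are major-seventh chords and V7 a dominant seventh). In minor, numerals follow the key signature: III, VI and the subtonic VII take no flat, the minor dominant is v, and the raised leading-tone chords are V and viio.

The pitches G#-B-D# form a minor triad rooted on G#.
G# is scale degree 1 in G# minor, and a minor triad on that degree is written i.
With D# in the bass the chord is in second inversion, so the figured bass is 64.

i64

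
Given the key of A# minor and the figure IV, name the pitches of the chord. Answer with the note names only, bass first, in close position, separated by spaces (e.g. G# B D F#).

D# F## A#

IV is the major subdominant, borrowed from the parallel major. In A# minor that root is D#.
So the chord is D#-F##-A#, a major triad.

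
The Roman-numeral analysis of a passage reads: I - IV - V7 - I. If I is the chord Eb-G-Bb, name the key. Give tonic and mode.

The anchor chord is a major triad on Eb, labeled I.
If Eb is scale degree 1 and the mode makes that degree carry a major triad, the tonic is Eb and the mode is major.

Eb major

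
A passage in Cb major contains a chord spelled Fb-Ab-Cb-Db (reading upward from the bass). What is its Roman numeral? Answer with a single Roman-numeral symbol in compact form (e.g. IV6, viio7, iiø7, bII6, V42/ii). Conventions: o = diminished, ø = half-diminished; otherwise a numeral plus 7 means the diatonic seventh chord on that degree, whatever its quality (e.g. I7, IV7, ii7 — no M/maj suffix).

Stacked in thirds the chord is Db-Fb-Ab-Cb: a minor seventh chord on Db.
Db is scale degree 2 in Cb major, and a minor seventh chord on that degree is written ii7.
With Fb in the bass the chord is in first inversion, so the figured bass is 65.

ii65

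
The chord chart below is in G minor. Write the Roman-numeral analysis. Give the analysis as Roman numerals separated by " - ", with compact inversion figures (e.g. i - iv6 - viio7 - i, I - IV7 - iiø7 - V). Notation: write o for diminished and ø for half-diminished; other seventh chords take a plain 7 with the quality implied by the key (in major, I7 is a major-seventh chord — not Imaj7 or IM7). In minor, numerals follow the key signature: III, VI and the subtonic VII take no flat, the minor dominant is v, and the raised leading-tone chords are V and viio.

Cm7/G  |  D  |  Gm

iv43 - V - i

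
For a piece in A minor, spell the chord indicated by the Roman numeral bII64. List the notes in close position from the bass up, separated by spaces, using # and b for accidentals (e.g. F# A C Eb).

F Bb D

bII64 is the Neapolitan chord — a major triad on the lowered second degree. In A minor that root is Bb.
So the chord is Bb-D-F, a major triad.
The figured bass 64 indicates second inversion, placing the fifth (F) in the bass: F-Bb-D.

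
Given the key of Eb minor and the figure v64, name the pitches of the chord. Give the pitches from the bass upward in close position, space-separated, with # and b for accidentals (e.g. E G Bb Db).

In Eb minor, scale degree 5 is Bb, and the diatonic chord built there is a minor triad.
That chord is spelled Bb-Db-F.
With the 64 figure the chord is in second inversion; from the bass F upward in close position it reads F-Bb-Db.

F Bb Db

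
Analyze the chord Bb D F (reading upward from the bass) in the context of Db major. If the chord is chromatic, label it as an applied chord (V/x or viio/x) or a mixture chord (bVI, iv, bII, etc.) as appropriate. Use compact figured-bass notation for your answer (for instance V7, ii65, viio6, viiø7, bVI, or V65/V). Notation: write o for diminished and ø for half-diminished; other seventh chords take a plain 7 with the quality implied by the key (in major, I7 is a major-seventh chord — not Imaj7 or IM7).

V/ii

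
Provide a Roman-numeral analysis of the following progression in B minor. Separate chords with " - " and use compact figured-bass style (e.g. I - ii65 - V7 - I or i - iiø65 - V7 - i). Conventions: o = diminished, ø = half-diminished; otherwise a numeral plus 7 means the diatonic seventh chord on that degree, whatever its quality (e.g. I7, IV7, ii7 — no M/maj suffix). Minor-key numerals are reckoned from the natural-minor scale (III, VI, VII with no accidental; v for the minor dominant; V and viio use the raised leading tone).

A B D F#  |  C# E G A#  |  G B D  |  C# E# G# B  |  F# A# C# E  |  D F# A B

i42 - viio65 - VI - V7/V - V7 - i65

A-B-D-F#: minor seventh chord on B = scale degree 1 → i42.
C#-E-G-A#: root A# is the leading tone; fully diminished seventh chord there is viio65.
G-B-D has root G, degree 6 in B minor, so VI.
C#-E#-G#-B: a dominant seventh chord on C#, the applied dominant of V → V7/V.
F#-A#-C#-E: dominant seventh chord on F# = scale degree 5 → V7.
D-F#-A-B: root B is the tonic; minor seventh chord there is i65.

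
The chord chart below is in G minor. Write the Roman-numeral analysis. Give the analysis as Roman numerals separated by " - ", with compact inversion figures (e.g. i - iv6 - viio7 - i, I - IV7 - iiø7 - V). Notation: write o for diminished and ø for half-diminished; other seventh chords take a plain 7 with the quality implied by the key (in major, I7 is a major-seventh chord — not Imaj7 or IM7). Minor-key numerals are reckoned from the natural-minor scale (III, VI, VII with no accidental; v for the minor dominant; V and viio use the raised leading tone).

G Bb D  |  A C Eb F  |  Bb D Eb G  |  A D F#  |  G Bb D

i - VII65 - VI43 - V64 - i

G-Bb-D: minor triad on G = scale degree 1 → i.
A-C-Eb-F: dominant seventh chord on F = scale degree 7 → VII65.
Bb-D-Eb-G: major seventh chord on Eb = scale degree 6 → VI43.
A-D-F# has root D, degree 5 in G minor, so V64.
G-Bb-D has root G, degree 1 in G minor, so i.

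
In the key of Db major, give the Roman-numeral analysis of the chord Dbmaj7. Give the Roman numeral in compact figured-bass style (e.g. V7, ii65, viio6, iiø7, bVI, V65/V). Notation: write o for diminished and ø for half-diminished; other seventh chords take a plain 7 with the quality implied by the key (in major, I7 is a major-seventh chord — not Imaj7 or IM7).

Stacked in thirds the chord is Db-F-Ab-C: a major seventh chord on Db.
In Db major, Db is the tonic; the diatonic major seventh chord there is I7.

I7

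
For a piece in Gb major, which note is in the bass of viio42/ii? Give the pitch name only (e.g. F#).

Fb

The applied chord viio42/ii is rooted on G: G-Bb-Db-Fb.
The figure 42 means third inversion — the seventh is in the bass.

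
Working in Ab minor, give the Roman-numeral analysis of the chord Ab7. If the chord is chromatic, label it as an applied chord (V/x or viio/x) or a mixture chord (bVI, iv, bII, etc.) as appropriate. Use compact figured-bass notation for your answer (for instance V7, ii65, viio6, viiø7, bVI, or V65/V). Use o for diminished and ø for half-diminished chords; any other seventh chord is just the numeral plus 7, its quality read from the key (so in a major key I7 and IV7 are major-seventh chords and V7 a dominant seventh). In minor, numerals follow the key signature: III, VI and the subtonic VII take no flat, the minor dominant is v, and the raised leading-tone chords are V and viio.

The pitches Ab-C-Eb-Gb form a dominant seventh chord rooted on Ab.
Ab is not a diatonic chord root with this quality in Ab minor, but it lies a perfect fifth above Db (iv), so the chord functions as an applied dominant of iv.

V7/iv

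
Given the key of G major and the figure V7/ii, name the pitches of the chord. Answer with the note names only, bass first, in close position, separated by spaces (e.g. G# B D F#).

E G# B D

V7/ii is a secondary dominant — the dominant seventh of ii. ii in G major is A, so the applied chord's root is E, a perfect fifth above.
Building a dominant seventh chord on E gives E-G#-B-D.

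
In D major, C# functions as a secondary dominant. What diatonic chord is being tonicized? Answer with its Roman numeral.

iii

The chord is a major triad on C#.
A dominant resolves down a perfect fifth: C# → F#. In D major, F# is scale degree 3, i.e. iii.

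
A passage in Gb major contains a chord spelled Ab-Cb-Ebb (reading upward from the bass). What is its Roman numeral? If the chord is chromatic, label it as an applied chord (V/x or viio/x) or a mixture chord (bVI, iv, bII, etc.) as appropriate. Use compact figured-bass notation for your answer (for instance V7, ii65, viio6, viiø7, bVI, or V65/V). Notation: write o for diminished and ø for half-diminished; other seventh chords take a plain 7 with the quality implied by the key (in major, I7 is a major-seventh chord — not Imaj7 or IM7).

iio

Stacked in thirds the chord is Ab-Cb-Ebb: a diminished triad on Ab.
Ab is the second degree of Gb major. This is the diminished supertonic triad, borrowed from the parallel minor.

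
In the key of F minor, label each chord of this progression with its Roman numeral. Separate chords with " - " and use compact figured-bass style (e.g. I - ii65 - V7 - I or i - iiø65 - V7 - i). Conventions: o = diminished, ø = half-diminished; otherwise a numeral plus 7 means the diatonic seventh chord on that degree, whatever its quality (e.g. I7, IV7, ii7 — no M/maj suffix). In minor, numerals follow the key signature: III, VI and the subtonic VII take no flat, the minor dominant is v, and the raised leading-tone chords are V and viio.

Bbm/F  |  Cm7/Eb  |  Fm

iv64 - v65 - i

Bbm/F has root Bb, degree 4 in F minor, so iv64.
Cm7/Eb: root C is the dominant; minor seventh chord there is v65.
Fm: minor triad on F = scale degree 1 → i.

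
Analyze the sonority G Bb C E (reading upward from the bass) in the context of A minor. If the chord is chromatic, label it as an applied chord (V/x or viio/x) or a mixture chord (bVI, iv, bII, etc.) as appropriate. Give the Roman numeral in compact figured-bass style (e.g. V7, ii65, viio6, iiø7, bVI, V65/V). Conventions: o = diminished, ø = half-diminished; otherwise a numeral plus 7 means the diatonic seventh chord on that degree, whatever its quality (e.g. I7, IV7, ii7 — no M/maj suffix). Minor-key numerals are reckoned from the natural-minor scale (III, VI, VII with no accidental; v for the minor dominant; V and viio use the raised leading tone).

Stacked in thirds the chord is C-E-G-Bb: a dominant seventh chord on C.
C is not a diatonic chord root with this quality in A minor, but it lies a perfect fifth above F (VI), so the chord functions as an applied dominant of VI.
With G in the bass the chord is in second inversion, so the figured bass is 43.

V43/VI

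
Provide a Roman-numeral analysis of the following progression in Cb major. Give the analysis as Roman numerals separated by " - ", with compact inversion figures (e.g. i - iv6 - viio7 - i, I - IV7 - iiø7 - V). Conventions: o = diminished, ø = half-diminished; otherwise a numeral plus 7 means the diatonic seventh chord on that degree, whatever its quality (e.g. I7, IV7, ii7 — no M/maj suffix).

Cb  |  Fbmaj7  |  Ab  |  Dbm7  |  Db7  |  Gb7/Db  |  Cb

I - IV7 - V/ii - ii7 - V7/V - V43 - I

Cb: root Cb is the tonic; major triad there is I.
Fbmaj7: root Fb is the subdominant; major seventh chord there is IV7.
Ab is the secondary dominant of ii (major triad on Ab): V/ii.
Dbm7 has root Db, degree 2 in Cb major, so ii7.
Db7: a dominant seventh chord on Db, the applied dominant of V → V7/V.
Gb7/Db has root Gb, degree 5 in Cb major, so V43.
Cb: root Cb is the tonic; major triad there is I.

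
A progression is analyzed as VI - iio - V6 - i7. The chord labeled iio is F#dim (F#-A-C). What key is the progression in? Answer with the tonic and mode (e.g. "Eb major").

The chord F#dim is a diminished triad rooted on F#; its label is iio.
iio on F# implies F# is the supertonic; that puts the tonic at E, and the lowercase numeral fits minor mode.

E minor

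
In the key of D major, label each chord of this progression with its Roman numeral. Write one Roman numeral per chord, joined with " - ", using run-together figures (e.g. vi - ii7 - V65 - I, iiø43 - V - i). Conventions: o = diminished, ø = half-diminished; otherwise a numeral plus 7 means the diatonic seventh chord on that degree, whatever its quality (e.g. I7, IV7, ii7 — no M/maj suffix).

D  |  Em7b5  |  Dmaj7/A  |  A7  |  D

I - iiø7 - I43 - V7 - I

D: root D is the tonic; major triad there is I.
Em7b5: E with this quality isn't in the key; it's iiø7, borrowed from the parallel minor.
Dmaj7/A: major seventh chord on D = scale degree 1 → I43.
A7: root A is the dominant; dominant seventh chord there is V7.
D: major triad on D = scale degree 1 → I.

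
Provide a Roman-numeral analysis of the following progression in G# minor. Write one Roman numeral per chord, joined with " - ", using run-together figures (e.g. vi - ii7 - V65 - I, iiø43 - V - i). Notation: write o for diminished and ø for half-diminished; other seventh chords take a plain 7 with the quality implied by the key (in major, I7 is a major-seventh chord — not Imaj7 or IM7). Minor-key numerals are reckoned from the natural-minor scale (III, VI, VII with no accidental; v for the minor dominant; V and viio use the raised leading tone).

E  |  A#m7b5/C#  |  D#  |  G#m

E has root E, degree 6 in G# minor, so VI.
A#m7b5/C#: half-diminished seventh chord on A# = scale degree 2 → iiø65.
D#: major triad on D# = scale degree 5 → V.
G#m: minor triad on G# = scale degree 1 → i.

VI - iiø65 - V - i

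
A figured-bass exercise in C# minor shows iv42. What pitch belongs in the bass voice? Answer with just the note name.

E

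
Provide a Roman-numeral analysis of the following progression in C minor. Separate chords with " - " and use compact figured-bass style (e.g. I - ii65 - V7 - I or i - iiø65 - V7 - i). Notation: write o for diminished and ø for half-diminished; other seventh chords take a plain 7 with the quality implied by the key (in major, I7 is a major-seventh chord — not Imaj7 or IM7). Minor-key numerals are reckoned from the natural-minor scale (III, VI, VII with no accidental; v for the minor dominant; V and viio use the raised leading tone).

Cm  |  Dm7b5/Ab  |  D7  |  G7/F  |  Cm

i - iiø43 - V7/V - V42 - i

Cm has root C, degree 1 in C minor, so i.
Dm7b5/Ab: half-diminished seventh chord on D = scale degree 2 → iiø43.
D7 is the secondary dominant of V (dominant seventh chord on D): V7/V.
G7/F: dominant seventh chord on G = scale degree 5 → V42.
Cm has root C, degree 1 in C minor, so i.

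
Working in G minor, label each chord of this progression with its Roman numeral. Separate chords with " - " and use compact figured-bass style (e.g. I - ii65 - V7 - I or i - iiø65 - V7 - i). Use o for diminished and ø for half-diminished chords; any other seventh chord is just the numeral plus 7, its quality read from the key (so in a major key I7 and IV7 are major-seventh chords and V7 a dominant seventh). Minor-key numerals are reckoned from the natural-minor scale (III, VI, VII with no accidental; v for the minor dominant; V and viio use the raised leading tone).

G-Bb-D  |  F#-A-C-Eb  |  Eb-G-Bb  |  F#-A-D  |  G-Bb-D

G-Bb-D has root G, degree 1 in G minor, so i.
F#-A-C-Eb: fully diminished seventh chord on F# = scale degree 7 → viio7.
Eb-G-Bb: root Eb is the submediant; major triad there is VI.
F#-A-D: root D is the dominant; major triad there is V6.
G-Bb-D has root G, degree 1 in G minor, so i.

i - viio7 - VI - V6 - i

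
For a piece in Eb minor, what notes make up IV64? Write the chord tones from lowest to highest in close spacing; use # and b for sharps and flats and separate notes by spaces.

Scale degree 4 in Eb minor is Ab; here the chord built on it is altered to a major triad. IV64 is the major subdominant, borrowed from the parallel major.
So the chord is Ab-C-Eb.
With the 64 figure the chord is in second inversion; from the bass Eb upward in close position it reads Eb-Ab-C.

Eb Ab C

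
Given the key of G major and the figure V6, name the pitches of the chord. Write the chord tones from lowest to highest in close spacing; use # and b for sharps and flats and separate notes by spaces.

In G major, scale degree 5 is D, and the diatonic chord built there is a major triad.
Stacking thirds from D gives D-F#-A.
With the 6 figure the chord is in first inversion; from the bass F# upward in close position it reads F#-A-D.

F# A D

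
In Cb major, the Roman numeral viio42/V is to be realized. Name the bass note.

The applied chord viio42/V is rooted on F: F-Ab-Cb-Ebb.
The figure 42 means third inversion — the seventh is in the bass.

Ebb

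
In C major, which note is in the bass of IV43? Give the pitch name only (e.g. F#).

C

IV in C major has root F; the chord is F-A-C-E.
The figure 43 means second inversion — the fifth is in the bass.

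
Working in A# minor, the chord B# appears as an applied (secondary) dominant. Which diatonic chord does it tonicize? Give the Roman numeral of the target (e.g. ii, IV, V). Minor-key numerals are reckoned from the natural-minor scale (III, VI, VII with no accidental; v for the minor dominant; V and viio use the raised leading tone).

V

The chord is a major triad on B#.
A dominant resolves down a perfect fifth: B# → E#. In A# minor, E# is scale degree 5, i.e. V.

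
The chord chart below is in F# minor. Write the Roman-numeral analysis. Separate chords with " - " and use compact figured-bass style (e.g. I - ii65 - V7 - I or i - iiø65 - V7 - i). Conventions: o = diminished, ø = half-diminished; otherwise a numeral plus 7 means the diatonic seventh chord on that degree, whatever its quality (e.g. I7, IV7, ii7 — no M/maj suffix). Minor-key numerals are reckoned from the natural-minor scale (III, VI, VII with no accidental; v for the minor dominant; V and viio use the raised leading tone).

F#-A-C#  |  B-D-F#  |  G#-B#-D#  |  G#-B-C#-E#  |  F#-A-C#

F#-A-C#: root F# is the tonic; minor triad there is i.
B-D-F#: minor triad on B = scale degree 4 → iv.
G#-B#-D#: chromatic; G# is V of V, so V/V.
G#-B-C#-E#: root C# is the dominant; dominant seventh chord there is V43.
F#-A-C#: minor triad on F# = scale degree 1 → i.

i - iv - V/V - V43 - i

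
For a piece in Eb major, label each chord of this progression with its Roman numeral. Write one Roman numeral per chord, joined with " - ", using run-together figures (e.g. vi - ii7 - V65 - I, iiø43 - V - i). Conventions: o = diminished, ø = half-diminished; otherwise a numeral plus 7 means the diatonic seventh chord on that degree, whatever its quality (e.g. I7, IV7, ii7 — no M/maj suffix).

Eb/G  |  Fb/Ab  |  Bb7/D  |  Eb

Eb/G has root Eb, degree 1 in Eb major, so I6.
Fb/Ab: major triad on Fb — chromatic; Fb is the lowered second degree, so this is the Neapolitan sixth, bII6 (third, Ab, in the bass — hence the 6).
Bb7/D: root Bb is the dominant; dominant seventh chord there is V65.
Eb has root Eb, degree 1 in Eb major, so I.

I6 - bII6 - V65 - I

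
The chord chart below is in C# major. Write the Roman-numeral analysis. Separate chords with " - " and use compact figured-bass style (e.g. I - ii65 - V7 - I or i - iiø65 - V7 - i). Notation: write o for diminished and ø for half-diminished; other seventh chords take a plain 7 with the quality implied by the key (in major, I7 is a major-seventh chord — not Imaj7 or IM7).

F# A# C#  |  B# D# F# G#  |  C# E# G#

IV - V65 - I

F#-A#-C#: major triad on F# = scale degree 4 → IV.
B#-D#-F#-G#: dominant seventh chord on G# = scale degree 5 → V65.
C#-E#-G#: major triad on C# = scale degree 1 → I.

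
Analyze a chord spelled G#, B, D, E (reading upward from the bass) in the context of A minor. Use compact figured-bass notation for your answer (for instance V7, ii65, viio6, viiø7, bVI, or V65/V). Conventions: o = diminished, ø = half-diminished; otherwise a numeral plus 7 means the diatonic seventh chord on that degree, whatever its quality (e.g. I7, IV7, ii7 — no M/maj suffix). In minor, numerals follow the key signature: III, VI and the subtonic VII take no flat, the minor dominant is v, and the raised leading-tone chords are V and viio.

V65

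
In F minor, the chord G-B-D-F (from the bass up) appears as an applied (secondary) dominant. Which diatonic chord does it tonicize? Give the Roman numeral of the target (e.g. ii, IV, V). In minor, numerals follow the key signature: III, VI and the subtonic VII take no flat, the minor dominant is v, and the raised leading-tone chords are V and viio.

V

The chord is a dominant seventh chord on G.
A dominant resolves down a perfect fifth: G → C. In F minor, C is scale degree 5, i.e. V.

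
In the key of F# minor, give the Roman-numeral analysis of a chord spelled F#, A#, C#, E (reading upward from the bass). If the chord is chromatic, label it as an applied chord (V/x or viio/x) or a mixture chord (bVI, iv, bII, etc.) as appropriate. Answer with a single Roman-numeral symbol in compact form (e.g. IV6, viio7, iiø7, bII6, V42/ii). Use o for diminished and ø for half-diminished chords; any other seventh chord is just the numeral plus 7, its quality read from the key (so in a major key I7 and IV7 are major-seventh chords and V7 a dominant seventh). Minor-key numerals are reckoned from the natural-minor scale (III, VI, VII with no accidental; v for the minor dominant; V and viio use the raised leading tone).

V7/iv

The pitches F#-A#-C#-E form a dominant seventh chord rooted on F#.
F# is not a diatonic chord root with this quality in F# minor, but it lies a perfect fifth above B (iv), so the chord functions as an applied dominant of iv.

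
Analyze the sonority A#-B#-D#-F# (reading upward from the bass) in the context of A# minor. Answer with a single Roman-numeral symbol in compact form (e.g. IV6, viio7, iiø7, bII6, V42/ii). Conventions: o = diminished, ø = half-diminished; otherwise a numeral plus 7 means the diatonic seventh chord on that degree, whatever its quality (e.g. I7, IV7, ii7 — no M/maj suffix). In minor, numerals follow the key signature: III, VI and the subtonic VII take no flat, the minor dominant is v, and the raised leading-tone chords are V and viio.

The pitches B#-D#-F#-A# form a half-diminished seventh chord rooted on B#.
In A# minor, B# is the supertonic; the diatonic half-diminished seventh chord there is iiø7.
With A# in the bass the chord is in third inversion, so the figured bass is 42.

iiø42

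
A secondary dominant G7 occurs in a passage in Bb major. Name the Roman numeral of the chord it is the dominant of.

The chord is a dominant seventh chord on G.
A dominant resolves down a perfect fifth: G → C. In Bb major, C is scale degree 2, i.e. ii.

ii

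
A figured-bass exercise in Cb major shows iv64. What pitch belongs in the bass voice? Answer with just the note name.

iv in Cb major has root Fb; the chord is Fb-Abb-Cb.
The figure 64 means second inversion — the fifth is in the bass.

Cb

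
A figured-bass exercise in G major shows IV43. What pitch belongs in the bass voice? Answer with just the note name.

G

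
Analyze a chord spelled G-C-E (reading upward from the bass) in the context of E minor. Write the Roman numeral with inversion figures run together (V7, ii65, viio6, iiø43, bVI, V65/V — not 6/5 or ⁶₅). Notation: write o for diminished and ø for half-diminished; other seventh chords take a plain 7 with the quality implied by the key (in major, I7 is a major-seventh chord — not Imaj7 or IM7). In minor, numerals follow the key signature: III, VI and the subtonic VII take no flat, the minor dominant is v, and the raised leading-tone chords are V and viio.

The pitches C-E-G form a major triad rooted on C.
In E minor, C is the submediant; the diatonic major triad there is VI.
With G in the bass the chord is in second inversion, so the figured bass is 64.

VI64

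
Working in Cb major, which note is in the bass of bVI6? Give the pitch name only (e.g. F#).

bVI in Cb major has root Abb; the chord is Abb-Cb-Ebb.
The figure 6 means first inversion — the third is in the bass.

Cb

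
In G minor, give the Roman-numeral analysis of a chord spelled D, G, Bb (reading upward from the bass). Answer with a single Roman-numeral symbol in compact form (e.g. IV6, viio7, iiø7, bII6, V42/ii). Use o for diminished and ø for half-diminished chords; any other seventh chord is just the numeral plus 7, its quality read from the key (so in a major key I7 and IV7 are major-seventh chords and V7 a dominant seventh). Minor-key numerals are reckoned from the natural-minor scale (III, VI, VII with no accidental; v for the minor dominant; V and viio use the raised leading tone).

i64

The pitches G-Bb-D form a minor triad rooted on G.
G is scale degree 1 in G minor, and a minor triad on that degree is written i.
With D in the bass the chord is in second inversion, so the figured bass is 64.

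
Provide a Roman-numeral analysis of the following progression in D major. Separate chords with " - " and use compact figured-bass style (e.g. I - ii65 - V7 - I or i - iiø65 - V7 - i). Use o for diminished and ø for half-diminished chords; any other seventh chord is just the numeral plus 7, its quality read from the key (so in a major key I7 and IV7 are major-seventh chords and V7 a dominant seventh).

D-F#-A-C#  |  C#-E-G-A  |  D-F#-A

I7 - V65 - I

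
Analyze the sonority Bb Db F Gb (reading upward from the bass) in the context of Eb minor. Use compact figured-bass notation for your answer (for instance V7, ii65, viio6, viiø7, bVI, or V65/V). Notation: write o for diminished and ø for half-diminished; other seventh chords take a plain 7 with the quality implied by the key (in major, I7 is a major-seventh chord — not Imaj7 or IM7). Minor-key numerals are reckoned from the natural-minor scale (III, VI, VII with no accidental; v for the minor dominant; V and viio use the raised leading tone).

III65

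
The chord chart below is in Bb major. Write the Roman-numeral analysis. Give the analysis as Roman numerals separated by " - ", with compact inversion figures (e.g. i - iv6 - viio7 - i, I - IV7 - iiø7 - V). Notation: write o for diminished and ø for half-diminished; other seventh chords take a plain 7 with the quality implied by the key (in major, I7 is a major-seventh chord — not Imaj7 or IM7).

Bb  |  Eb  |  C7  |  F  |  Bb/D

Bb: major triad on Bb = scale degree 1 → I.
Eb: root Eb is the subdominant; major triad there is IV.
C7: a dominant seventh chord on C, the applied dominant of V → V7/V.
F has root F, degree 5 in Bb major, so V.
Bb/D has root Bb, degree 1 in Bb major, so I6.

I - IV - V7/V - V - I6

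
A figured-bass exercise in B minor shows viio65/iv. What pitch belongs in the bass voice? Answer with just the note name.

The applied chord viio65/iv is rooted on D#: D#-F#-A-C.
The figure 65 means first inversion — the third is in the bass.

F#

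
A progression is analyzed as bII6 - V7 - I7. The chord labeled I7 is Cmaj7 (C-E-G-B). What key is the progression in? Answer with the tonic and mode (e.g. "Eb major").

The anchor chord is a major seventh chord on C, labeled I7.
If C is scale degree 1 and the mode makes that degree carry a major seventh chord, the tonic is C and the mode is major.

C major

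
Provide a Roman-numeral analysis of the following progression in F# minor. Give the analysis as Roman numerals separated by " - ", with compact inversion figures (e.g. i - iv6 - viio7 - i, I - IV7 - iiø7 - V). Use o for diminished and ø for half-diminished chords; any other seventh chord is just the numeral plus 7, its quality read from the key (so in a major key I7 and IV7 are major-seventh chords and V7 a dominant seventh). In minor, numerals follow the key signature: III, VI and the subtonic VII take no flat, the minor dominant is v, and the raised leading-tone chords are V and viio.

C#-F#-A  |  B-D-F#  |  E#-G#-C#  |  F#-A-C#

C#-F#-A has root F#, degree 1 in F# minor, so i64.
B-D-F#: minor triad on B = scale degree 4 → iv.
E#-G#-C# has root C#, degree 5 in F# minor, so V6.
F#-A-C#: minor triad on F# = scale degree 1 → i.

i64 - iv - V6 - i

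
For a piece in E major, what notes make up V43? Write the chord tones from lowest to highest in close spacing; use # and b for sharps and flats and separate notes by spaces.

F# A B D#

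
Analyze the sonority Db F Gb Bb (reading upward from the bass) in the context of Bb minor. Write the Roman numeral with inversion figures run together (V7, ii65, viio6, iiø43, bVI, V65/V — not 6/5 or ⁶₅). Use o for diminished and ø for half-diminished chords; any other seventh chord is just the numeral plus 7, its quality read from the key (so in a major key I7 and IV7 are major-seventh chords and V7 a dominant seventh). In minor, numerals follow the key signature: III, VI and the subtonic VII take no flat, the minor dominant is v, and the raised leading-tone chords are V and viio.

Stacked in thirds the chord is Gb-Bb-Db-F: a major seventh chord on Gb.
In Bb minor, Gb is the submediant; the diatonic major seventh chord there is VI7.
With Db in the bass the chord is in second inversion, so the figured bass is 43.

VI43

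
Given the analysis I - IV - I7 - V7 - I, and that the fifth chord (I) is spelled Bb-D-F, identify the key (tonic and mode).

Bb major

I is given as Bb-D-F — a major triad with root Bb.
If Bb is scale degree 1 and the mode makes that degree carry a major triad, the tonic is Bb and the mode is major.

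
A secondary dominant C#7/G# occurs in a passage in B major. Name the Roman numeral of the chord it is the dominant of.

The chord is a dominant seventh chord on C#.
A dominant resolves down a perfect fifth: C# → F#. In B major, F# is scale degree 5, i.e. V.

V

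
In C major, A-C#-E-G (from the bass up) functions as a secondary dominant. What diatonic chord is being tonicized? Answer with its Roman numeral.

The chord is a dominant seventh chord on A.
A dominant resolves down a perfect fifth: A → D. In C major, D is scale degree 2, i.e. ii.

ii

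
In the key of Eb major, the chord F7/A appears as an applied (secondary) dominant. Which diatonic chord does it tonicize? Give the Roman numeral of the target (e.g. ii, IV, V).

V

The chord is a dominant seventh chord on F.
A dominant resolves down a perfect fifth: F → Bb. In Eb major, Bb is scale degree 5, i.e. V.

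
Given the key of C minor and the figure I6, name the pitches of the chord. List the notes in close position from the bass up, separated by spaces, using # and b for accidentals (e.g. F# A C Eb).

Scale degree 1 in C minor is C; here the chord built on it is altered to a major triad. I6 is the major tonic (Picardy third), borrowed from the parallel major.
So the chord is C-E-G, a major triad.
With the 6 figure the chord is in first inversion; from the bass E upward in close position it reads E-G-C.

E G C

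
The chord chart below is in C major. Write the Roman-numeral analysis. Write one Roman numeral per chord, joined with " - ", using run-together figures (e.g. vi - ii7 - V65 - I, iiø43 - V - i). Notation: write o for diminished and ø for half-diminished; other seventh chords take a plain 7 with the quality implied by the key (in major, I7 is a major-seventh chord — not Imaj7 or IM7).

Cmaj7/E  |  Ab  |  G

Cmaj7/E: root C is the tonic; major seventh chord there is I65.
Ab is non-diatonic — bVI, a mixture chord from C minor.
G: root G is the dominant; major triad there is V.

I65 - bVI - V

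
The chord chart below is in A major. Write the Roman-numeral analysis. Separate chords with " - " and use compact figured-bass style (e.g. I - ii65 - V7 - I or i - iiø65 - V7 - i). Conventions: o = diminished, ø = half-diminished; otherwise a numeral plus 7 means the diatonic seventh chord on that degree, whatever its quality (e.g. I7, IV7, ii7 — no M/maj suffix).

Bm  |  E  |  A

ii - V - I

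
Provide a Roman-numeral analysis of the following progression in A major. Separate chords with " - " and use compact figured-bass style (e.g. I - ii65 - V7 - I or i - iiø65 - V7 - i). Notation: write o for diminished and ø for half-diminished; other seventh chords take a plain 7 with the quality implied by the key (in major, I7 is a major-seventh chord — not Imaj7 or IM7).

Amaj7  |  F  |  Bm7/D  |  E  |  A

Amaj7: root A is the tonic; major seventh chord there is I7.
F: major triad on F — chromatic; bVI (borrowed from the parallel minor).
Bm7/D: root B is the supertonic; minor seventh chord there is ii65.
E has root E, degree 5 in A major, so V.
A: root A is the tonic; major triad there is I.

I7 - bVI - ii65 - V - I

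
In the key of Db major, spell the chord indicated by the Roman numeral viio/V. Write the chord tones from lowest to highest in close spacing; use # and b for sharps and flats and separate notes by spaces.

G Bb Db

viio/V is a secondary leading-tone chord. The target V is Ab in Db major; the applied chord is rooted a semitone below, on G.
Building a diminished triad on G gives G-Bb-Db.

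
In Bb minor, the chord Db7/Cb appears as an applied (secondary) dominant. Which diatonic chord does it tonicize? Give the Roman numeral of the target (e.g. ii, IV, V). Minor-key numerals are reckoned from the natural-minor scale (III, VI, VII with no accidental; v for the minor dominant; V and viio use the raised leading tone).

VI

The chord is a dominant seventh chord on Db.
A dominant resolves down a perfect fifth: Db → Gb. In Bb minor, Gb is scale degree 6, i.e. VI.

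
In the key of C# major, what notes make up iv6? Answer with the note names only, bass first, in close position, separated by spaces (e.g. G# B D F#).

A C# F#

Scale degree 4 in C# major is F#; here the chord built on it is altered to a minor triad. iv6 is the minor subdominant, borrowed from the parallel minor.
So the chord is F#-A-C#, a minor triad.
The figured bass 6 indicates first inversion, placing the third (A) in the bass: A-C#-F#.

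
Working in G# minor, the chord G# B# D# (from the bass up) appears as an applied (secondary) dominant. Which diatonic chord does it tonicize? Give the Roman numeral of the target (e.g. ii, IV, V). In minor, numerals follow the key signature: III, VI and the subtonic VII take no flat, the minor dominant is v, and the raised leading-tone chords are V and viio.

The chord is a major triad on G#.
A dominant resolves down a perfect fifth: G# → C#. In G# minor, C# is scale degree 4, i.e. iv.

iv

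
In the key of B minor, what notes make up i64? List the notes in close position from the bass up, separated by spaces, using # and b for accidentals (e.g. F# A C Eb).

F# B D

In B minor, the tonic is B, and the diatonic chord built there is a minor triad.
Stacking thirds from B gives B-D-F#.
With the 64 figure the chord is in second inversion; from the bass F# upward in close position it reads F#-B-D.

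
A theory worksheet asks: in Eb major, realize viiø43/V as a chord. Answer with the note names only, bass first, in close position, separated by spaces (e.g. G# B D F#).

Eb G A C

viiø43/V is a secondary leading-tone chord. The target V is Bb in Eb major; the applied chord is rooted a semitone below, on A.
Building a half-diminished seventh chord on A gives A-C-Eb-G.
The figured bass 43 indicates second inversion, placing the fifth (Eb) in the bass: Eb-G-A-C.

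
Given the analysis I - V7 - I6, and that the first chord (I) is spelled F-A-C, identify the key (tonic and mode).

F major

I is given as F-A-C — a major triad with root F.
If F is scale degree 1 and the mode makes that degree carry a major triad, the tonic is F and the mode is major.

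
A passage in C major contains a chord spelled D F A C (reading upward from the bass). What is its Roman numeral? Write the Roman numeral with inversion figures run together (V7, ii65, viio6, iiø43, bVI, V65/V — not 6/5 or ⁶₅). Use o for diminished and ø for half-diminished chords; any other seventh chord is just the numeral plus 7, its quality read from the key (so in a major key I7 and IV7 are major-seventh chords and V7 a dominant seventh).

ii7

The pitches D-F-A-C form a minor seventh chord rooted on D.
In C major, D is the supertonic; the diatonic minor seventh chord there is ii7.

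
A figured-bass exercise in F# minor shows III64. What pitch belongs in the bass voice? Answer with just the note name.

E

III in F# minor has root A; the chord is A-C#-E.
The figure 64 means second inversion — the fifth is in the bass.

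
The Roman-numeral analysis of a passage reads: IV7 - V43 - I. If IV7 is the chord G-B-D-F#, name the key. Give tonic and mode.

D major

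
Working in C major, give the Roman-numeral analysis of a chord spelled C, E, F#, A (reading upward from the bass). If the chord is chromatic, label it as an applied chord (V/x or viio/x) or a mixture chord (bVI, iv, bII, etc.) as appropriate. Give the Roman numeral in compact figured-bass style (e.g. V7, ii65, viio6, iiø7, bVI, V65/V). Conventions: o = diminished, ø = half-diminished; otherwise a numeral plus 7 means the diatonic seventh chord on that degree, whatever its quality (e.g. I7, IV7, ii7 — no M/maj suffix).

viiø43/V

Stacked in thirds the chord is F#-A-C-E: a half-diminished seventh chord on F#.
F# sits a half step below G (V in C major); a diminished chord there is the applied leading-tone chord of V.
With C in the bass the chord is in second inversion, so the figured bass is 43.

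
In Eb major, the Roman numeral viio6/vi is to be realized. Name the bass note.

D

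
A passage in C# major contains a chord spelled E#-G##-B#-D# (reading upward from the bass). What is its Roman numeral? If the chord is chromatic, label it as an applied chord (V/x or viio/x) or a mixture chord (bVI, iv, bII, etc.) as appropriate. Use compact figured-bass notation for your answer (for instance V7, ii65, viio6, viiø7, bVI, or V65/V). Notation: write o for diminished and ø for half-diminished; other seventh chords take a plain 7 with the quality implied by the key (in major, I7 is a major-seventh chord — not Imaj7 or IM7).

V7/vi

The pitches E#-G##-B#-D# form a dominant seventh chord rooted on E#.
E# is not a diatonic chord root with this quality in C# major, but it lies a perfect fifth above A# (vi), so the chord functions as an applied dominant of vi.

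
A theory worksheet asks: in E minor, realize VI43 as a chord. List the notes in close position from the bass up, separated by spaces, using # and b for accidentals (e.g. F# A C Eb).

The numeral's case and figure indicate a major seventh chord. In E minor its root, scale degree 6, is C.
Stacking thirds from C gives C-E-G-B.
With the 43 figure the chord is in second inversion; from the bass G upward in close position it reads G-B-C-E.

G B C E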